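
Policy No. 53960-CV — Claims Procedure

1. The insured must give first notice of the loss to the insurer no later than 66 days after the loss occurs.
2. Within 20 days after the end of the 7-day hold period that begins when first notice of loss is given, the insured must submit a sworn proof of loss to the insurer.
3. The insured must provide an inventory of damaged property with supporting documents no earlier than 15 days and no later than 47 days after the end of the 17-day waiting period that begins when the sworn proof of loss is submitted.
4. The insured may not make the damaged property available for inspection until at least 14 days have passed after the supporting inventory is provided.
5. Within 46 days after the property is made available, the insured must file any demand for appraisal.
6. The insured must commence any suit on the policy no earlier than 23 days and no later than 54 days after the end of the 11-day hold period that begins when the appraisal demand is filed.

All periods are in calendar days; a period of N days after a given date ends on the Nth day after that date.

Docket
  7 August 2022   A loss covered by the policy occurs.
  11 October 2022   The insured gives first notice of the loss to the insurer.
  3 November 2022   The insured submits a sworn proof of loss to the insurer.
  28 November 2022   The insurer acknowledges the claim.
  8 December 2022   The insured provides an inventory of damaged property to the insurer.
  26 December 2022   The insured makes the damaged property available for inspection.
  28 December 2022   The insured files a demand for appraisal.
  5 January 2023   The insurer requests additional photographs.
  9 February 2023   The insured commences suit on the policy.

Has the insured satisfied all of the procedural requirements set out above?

Step 1 — counting 66 days from 7 August 2022 (when the loss occurs) gives a deadline of 12 October 2022; 11 October 2022 is within that limit.
Step 2 — counting 20 days from 18 October 2022 (end of the 7-day hold period, which began when first notice of loss is given on 11 October 2022) gives a deadline of 7 November 2022; done 3 November 2022 — timely.
Step 3 — 15 and 47 days from 20 November 2022 (end of the 17-day waiting period, which began when the sworn proof of loss is submitted on 3 November 2022) are 5 December 2022 and 6 January 2023 respectively; 8 December 2022 falls inside that range.
Step 4 — must wait 14 days from 8 December 2022 (when the supporting inventory is provided), so not before 22 December 2022; done 26 December 2022, after the minimum wait.
Step 5 — counting 46 days from 26 December 2022 (when the property is made available) gives a deadline of 10 February 2023; completed 28 December 2022, before the deadline.
Step 6 — 23 and 54 days from 8 January 2023 (end of the 11-day hold period, which began when the appraisal demand is filed on 28 December 2022) are 31 January 2023 and 3 March 2023 respectively; done 9 February 2023, which is between those dates.

Yes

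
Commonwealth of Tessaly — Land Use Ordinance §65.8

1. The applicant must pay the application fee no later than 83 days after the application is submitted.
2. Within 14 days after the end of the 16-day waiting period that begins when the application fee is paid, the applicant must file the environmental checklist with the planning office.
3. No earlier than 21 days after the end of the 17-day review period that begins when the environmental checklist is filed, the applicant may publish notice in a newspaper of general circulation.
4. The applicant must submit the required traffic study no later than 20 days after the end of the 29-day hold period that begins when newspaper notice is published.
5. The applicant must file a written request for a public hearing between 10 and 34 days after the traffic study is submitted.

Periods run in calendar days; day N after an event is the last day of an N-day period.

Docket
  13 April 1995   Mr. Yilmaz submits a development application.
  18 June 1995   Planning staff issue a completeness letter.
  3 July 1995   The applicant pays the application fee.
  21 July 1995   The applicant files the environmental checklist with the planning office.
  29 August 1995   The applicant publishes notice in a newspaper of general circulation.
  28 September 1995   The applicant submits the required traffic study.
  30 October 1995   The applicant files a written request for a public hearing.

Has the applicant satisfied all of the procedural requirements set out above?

Yes

(1) due by 13 April 1995 + 83 days = 5 July 1995; completed 3 July 1995, before the deadline.
(2) due by 19 July 1995 + 14 days = 2 August 1995; 21 July 1995 is within that limit.
(3) permitted from 7 August 1995 + 21 days = 28 August 1995 onward; done 29 August 1995 — permitted.
(4) due by 27 September 1995 + 20 days = 17 October 1995; 28 September 1995 is within that limit.
(5) the permitted window runs from 28 September 1995 + 10 = 8 October 1995 to 28 September 1995 + 34 = 1 November 1995; done 30 October 1995, which is between those dates.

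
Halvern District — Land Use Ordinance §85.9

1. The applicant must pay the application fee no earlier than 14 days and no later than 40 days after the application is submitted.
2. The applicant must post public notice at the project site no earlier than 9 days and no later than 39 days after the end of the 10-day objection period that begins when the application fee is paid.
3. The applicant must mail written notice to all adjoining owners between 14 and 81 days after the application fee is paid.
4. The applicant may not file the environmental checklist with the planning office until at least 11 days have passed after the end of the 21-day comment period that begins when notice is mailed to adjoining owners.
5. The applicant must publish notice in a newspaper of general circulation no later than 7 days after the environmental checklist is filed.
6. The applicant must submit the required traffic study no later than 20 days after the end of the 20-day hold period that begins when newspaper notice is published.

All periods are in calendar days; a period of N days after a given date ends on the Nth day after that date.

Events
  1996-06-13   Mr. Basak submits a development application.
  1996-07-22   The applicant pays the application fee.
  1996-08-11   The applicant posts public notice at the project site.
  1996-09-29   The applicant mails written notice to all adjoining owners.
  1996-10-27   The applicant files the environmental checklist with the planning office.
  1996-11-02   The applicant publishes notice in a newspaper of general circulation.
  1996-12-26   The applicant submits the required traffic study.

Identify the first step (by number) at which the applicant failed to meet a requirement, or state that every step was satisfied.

Step 4

Step 1: the window is 14–40 days after 1996-06-13 (when the application is submitted), so 1996-06-27 through 1996-07-23; done 1996-07-22, which is between those dates.
Step 2: the window is 9–39 days after 1996-08-01 (end of the 10-day objection period, which began when the application fee is paid on 1996-07-22), so 1996-08-10 through 1996-09-09; done 1996-08-11 — within the window.
Step 3: the window is 14–81 days after 1996-07-22 (when the application fee is paid), so 1996-08-05 through 1996-10-11; done 1996-09-29 — within the window.
Step 4: the earliest permitted date is 11 days after 1996-10-20 (end of the 21-day comment period, which began when notice is mailed to adjoining owners on 1996-09-29), i.e. 1996-10-31; done 1996-10-27 — 4 days too early.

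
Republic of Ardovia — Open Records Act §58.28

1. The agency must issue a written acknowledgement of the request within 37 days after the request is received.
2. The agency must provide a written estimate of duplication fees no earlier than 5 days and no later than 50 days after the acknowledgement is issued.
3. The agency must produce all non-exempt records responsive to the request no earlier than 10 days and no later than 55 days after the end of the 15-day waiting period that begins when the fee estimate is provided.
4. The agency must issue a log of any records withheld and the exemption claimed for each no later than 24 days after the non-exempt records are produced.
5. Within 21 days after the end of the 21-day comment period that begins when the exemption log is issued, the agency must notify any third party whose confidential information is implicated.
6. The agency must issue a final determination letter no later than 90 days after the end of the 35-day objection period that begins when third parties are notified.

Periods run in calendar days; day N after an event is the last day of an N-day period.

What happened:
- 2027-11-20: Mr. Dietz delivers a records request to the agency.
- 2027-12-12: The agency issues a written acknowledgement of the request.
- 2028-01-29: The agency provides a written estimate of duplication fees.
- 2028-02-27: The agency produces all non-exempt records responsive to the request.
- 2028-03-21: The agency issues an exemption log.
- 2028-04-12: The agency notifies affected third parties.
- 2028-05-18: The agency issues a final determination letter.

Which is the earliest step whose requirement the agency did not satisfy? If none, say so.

Step 1 — counting 37 days from 2027-11-20 (when the request is received) gives a deadline of 2027-12-27; 2027-12-12 is within that limit.
Step 2 — 5 and 50 days from 2027-12-12 (when the acknowledgement is issued) are 2027-12-17 and 2028-01-31 respectively; 2028-01-29 falls inside that range.
Step 3 — 10 and 55 days from 2028-02-13 (end of the 15-day waiting period, which began when the fee estimate is provided on 2028-01-29) are 2028-02-23 and 2028-04-08 respectively; 2028-02-27 falls inside that range.
Step 4 — counting 24 days from 2028-02-27 (when the non-exempt records are produced) gives a deadline of 2028-03-22; completed 2028-03-21, before the deadline.
Step 5 — counting 21 days from 2028-04-11 (end of the 21-day comment period, which began when the exemption log is issued on 2028-03-21) gives a deadline of 2028-05-02; done 2028-04-12 — timely.
Step 6 — counting 90 days from 2028-05-17 (end of the 35-day objection period, which began when third parties are notified on 2028-04-12) gives a deadline of 2028-08-15; 2028-05-18 is within that limit.

None — every step was satisfied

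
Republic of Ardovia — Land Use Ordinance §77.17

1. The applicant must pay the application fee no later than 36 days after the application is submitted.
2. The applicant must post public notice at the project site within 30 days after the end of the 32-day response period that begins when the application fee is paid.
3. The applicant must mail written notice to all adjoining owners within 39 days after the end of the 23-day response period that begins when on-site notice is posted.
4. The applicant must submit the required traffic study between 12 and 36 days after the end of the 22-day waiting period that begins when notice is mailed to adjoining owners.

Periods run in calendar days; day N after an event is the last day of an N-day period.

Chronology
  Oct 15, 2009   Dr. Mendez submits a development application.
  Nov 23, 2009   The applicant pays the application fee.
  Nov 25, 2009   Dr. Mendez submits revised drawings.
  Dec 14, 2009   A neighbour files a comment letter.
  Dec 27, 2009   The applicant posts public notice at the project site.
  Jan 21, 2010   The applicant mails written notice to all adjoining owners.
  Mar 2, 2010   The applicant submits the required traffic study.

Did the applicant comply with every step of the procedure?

No

Step 1: 36 days after Oct 15, 2009 (when the application is submitted) is Nov 20, 2009; not done until Nov 23, 2009, 3 days after the deadline.
The procedure was therefore not followed at step 1.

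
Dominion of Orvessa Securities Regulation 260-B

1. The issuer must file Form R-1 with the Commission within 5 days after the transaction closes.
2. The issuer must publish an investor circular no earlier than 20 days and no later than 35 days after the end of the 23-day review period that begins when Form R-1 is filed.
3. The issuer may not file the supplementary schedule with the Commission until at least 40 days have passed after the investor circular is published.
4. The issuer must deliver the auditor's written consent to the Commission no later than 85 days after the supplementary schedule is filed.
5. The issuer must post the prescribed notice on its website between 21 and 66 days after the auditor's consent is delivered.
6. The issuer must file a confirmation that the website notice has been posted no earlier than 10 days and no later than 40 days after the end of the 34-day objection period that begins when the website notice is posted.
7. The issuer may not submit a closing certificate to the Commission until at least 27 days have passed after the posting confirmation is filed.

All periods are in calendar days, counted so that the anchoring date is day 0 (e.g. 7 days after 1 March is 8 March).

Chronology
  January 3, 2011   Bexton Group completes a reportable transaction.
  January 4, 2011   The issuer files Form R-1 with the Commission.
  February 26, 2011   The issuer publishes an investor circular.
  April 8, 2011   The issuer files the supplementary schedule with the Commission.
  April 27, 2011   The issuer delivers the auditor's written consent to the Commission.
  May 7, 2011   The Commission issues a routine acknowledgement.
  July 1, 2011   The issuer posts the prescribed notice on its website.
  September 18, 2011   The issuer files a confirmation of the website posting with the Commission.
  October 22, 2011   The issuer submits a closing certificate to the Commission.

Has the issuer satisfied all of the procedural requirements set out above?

Step 1: 5 days after January 3, 2011 (when the transaction closes) is January 8, 2011; completed January 4, 2011, before the deadline.
Step 2: the window is 20–35 days after January 27, 2011 (end of the 23-day review period, which began when Form R-1 is filed on January 4, 2011), so February 16, 2011 through March 3, 2011; done February 26, 2011, which is between those dates.
Step 3: the earliest permitted date is 40 days after February 26, 2011 (when the investor circular is published), i.e. April 7, 2011; done April 8, 2011 — permitted.
Step 4: 85 days after April 8, 2011 (when the supplementary schedule is filed) is July 2, 2011; done April 27, 2011 — timely.
Step 5: the window is 21–66 days after April 27, 2011 (when the auditor's consent is delivered), so May 18, 2011 through July 2, 2011; done July 1, 2011, which is between those dates.
Step 6: the window is 10–40 days after August 4, 2011 (end of the 34-day objection period, which began when the website notice is posted on July 1, 2011), so August 14, 2011 through September 13, 2011; done September 18, 2011 — 5 days after the window closed.
The analysis stops there.

No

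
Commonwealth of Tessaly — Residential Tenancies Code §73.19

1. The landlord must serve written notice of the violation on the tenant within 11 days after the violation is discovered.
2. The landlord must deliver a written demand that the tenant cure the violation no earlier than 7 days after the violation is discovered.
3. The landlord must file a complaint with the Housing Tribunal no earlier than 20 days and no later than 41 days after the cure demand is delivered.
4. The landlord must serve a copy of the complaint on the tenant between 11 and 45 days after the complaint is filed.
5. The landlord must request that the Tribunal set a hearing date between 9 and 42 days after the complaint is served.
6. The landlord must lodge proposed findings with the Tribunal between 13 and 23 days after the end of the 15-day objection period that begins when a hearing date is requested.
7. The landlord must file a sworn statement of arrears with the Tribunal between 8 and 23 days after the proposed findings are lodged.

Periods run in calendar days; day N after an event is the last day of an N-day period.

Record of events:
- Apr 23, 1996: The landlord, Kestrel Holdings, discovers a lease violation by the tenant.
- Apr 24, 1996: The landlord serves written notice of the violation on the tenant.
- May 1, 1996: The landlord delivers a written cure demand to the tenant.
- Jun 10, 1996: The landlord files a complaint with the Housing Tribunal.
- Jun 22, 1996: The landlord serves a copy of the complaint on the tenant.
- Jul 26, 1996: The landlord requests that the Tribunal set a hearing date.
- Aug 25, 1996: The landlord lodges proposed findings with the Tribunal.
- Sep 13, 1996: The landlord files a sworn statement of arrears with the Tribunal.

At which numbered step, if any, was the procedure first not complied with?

(1) due by Apr 23, 1996 + 11 days = May 4, 1996; Apr 24, 1996 is within that limit.
(2) permitted from Apr 23, 1996 + 7 days = Apr 30, 1996 onward; done May 1, 1996 — permitted.
(3) the permitted window runs from May 1, 1996 + 20 = May 21, 1996 to May 1, 1996 + 41 = Jun 11, 1996; Jun 10, 1996 falls inside that range.
(4) the permitted window runs from Jun 10, 1996 + 11 = Jun 21, 1996 to Jun 10, 1996 + 45 = Jul 25, 1996; done Jun 22, 1996 — within the window.
(5) the permitted window runs from Jun 22, 1996 + 9 = Jul 1, 1996 to Jun 22, 1996 + 42 = Aug 3, 1996; Jul 26, 1996 falls inside that range.
(6) the permitted window runs from Aug 10, 1996 + 13 = Aug 23, 1996 to Aug 10, 1996 + 23 = Sep 2, 1996; Aug 25, 1996 falls inside that range.
(7) the permitted window runs from Aug 25, 1996 + 8 = Sep 2, 1996 to Aug 25, 1996 + 23 = Sep 17, 1996; done Sep 13, 1996, which is between those dates.

None — every step was satisfied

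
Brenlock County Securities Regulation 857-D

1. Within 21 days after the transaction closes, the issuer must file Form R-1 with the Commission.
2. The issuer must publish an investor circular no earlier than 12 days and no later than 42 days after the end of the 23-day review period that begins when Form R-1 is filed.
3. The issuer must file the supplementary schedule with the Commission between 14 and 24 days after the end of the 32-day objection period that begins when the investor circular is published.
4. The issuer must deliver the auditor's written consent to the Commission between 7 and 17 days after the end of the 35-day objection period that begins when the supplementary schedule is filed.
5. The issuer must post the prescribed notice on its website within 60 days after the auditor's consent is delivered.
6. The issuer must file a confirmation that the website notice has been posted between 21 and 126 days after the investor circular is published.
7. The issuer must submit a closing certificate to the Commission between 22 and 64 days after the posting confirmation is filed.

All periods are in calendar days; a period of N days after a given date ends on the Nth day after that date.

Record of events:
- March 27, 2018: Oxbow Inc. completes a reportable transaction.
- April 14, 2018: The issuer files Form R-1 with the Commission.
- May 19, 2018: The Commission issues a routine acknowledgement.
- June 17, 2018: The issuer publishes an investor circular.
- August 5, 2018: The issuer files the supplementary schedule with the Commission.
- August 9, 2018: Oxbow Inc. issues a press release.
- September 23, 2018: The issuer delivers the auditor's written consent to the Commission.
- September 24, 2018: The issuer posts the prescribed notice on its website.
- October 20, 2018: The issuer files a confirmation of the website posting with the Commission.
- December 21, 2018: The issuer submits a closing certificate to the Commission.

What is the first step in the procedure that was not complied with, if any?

(1) due by March 27, 2018 + 21 days = April 17, 2018; done April 14, 2018 — timely.
(2) the permitted window runs from May 7, 2018 + 12 = May 19, 2018 to May 7, 2018 + 42 = June 18, 2018; done June 17, 2018 — within the window.
(3) the permitted window runs from July 19, 2018 + 14 = August 2, 2018 to July 19, 2018 + 24 = August 12, 2018; done August 5, 2018, which is between those dates.
(4) the permitted window runs from September 9, 2018 + 7 = September 16, 2018 to September 9, 2018 + 17 = September 26, 2018; done September 23, 2018, which is between those dates.
(5) due by September 23, 2018 + 60 days = November 22, 2018; completed September 24, 2018, before the deadline.
(6) the permitted window runs from June 17, 2018 + 21 = July 8, 2018 to June 17, 2018 + 126 = October 21, 2018; done October 20, 2018 — within the window.
(7) the permitted window runs from October 20, 2018 + 22 = November 11, 2018 to October 20, 2018 + 64 = December 23, 2018; done December 21, 2018, which is between those dates.

None — every step was satisfied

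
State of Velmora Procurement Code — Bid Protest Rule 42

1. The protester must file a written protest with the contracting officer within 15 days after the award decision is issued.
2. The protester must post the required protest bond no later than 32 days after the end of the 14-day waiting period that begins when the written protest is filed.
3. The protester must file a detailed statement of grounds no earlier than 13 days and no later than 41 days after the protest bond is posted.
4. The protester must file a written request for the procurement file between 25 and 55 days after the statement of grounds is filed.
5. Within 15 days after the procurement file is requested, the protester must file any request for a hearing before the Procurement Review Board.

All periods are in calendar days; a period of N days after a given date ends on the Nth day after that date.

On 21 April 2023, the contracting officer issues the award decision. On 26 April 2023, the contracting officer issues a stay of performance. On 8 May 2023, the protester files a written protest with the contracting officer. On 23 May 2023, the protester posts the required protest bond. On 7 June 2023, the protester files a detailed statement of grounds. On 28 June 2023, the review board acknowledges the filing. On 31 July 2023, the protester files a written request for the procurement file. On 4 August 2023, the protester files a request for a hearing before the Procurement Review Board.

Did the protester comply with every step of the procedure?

No

Step 1: 15 days after 21 April 2023 (when the award decision is issued) is 6 May 2023; 8 May 2023 misses that deadline by 2 days.
That is the first point of non-compliance.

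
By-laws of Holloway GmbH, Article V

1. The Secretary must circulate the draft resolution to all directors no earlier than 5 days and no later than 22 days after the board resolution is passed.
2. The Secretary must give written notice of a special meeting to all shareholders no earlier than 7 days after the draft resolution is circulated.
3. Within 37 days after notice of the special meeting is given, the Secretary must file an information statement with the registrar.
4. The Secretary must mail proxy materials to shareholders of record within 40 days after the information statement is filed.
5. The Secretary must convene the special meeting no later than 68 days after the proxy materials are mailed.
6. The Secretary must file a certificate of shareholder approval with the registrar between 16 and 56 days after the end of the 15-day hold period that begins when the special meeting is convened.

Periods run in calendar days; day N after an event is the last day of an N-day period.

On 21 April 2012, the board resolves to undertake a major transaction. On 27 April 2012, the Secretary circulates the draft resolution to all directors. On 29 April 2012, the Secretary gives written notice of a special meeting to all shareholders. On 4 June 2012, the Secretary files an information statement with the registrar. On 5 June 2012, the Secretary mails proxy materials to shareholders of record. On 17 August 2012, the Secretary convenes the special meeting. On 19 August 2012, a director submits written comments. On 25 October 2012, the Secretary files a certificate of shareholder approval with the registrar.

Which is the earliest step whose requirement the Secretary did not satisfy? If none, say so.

Step 1 — 5 and 22 days from 21 April 2012 (when the board resolution is passed) are 26 April 2012 and 13 May 2012 respectively; 27 April 2012 falls inside that range.
Step 2 — must wait 7 days from 27 April 2012 (when the draft resolution is circulated), so not before 4 May 2012; acted on 29 April 2012, 5 days prematurely.
That is the first point of non-compliance.

Step 2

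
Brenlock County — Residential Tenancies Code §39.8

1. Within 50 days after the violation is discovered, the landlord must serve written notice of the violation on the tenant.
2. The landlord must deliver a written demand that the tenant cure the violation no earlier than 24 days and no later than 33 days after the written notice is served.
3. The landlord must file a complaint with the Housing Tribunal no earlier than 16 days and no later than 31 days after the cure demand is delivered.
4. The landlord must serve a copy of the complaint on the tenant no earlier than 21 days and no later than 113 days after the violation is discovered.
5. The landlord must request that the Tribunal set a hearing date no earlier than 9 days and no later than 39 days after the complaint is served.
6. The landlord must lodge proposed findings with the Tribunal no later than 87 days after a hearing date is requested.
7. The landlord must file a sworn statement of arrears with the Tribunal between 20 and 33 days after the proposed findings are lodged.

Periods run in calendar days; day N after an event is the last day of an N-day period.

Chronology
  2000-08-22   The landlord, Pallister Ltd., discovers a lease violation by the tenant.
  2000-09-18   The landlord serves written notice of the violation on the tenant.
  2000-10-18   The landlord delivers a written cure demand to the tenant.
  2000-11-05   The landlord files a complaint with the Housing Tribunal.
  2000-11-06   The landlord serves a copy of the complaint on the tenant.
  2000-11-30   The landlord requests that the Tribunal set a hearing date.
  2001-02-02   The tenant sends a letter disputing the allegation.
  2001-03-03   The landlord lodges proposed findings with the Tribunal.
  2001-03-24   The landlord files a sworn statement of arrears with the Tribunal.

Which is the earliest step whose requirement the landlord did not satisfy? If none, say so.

Step 6

Step 1 — counting 50 days from 2000-08-22 (when the violation is discovered) gives a deadline of 2000-10-11; 2000-09-18 is within that limit.
Step 2 — 24 and 33 days from 2000-09-18 (when the written notice is served) are 2000-10-12 and 2000-10-21 respectively; done 2000-10-18, which is between those dates.
Step 3 — 16 and 31 days from 2000-10-18 (when the cure demand is delivered) are 2000-11-03 and 2000-11-18 respectively; done 2000-11-05 — within the window.
Step 4 — 21 and 113 days from 2000-08-22 (when the violation is discovered) are 2000-09-12 and 2000-12-13 respectively; done 2000-11-06 — within the window.
Step 5 — 9 and 39 days from 2000-11-06 (when the complaint is served) are 2000-11-15 and 2000-12-15 respectively; done 2000-11-30 — within the window.
Step 6 — counting 87 days from 2000-11-30 (when a hearing date is requested) gives a deadline of 2001-02-25; 2001-03-03 misses that deadline by 6 days.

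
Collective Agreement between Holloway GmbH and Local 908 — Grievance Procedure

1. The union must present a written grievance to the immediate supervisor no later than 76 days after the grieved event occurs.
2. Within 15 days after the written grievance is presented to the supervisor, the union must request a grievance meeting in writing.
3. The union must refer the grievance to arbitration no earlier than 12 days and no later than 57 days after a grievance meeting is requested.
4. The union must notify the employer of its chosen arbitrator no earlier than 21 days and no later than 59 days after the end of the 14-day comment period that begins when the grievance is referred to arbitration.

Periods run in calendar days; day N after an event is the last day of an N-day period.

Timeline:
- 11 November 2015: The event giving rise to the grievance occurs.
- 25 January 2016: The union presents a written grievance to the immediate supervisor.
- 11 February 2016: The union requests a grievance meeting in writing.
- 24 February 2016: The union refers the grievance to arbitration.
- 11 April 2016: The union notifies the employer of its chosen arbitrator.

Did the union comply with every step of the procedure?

Step 1 — counting 76 days from 11 November 2015 (when the grieved event occurs) gives a deadline of 26 January 2016; completed 25 January 2016, before the deadline.
Step 2 — counting 15 days from 25 January 2016 (when the written grievance is presented to the supervisor) gives a deadline of 9 February 2016; 11 February 2016 misses that deadline by 2 days.
The analysis stops there.

No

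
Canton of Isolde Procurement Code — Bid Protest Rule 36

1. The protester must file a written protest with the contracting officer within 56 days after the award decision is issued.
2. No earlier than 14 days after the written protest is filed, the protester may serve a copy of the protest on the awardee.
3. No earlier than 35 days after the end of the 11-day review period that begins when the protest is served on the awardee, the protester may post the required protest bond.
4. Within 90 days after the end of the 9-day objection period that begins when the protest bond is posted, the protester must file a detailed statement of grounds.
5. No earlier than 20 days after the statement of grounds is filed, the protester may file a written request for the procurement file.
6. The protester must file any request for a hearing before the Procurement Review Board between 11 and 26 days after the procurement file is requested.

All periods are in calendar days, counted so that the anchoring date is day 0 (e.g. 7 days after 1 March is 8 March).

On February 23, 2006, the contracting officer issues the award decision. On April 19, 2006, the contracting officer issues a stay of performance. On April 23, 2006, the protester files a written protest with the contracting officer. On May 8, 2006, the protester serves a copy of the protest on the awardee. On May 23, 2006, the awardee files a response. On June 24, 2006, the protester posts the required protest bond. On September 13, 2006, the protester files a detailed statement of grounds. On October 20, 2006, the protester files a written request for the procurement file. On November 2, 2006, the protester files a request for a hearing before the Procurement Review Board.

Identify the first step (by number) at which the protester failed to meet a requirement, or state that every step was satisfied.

(1) due by February 23, 2006 + 56 days = April 20, 2006; April 23, 2006 misses that deadline by 3 days.

Step 1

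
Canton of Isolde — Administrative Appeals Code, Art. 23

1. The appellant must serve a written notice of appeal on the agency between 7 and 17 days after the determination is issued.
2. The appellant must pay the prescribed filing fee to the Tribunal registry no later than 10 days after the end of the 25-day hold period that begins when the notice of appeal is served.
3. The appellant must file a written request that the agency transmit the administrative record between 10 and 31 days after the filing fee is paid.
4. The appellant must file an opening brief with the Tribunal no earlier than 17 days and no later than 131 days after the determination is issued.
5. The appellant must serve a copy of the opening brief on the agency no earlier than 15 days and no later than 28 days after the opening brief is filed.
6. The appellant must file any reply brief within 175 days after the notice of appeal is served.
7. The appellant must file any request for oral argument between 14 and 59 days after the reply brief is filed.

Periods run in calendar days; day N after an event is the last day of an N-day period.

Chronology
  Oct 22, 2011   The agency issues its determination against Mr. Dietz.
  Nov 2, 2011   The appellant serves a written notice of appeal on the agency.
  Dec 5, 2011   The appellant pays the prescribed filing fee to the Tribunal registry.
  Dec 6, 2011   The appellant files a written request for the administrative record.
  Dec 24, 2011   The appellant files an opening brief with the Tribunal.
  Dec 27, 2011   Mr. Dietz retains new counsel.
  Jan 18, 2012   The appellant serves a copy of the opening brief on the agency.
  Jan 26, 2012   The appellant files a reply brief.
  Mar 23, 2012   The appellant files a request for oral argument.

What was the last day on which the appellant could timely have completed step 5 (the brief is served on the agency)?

Step 5 runs from Dec 24, 2011, when the opening brief is filed. The window is 15–28 days after Dec 24, 2011; it closes on Jan 21, 2012.

Jan 21, 2012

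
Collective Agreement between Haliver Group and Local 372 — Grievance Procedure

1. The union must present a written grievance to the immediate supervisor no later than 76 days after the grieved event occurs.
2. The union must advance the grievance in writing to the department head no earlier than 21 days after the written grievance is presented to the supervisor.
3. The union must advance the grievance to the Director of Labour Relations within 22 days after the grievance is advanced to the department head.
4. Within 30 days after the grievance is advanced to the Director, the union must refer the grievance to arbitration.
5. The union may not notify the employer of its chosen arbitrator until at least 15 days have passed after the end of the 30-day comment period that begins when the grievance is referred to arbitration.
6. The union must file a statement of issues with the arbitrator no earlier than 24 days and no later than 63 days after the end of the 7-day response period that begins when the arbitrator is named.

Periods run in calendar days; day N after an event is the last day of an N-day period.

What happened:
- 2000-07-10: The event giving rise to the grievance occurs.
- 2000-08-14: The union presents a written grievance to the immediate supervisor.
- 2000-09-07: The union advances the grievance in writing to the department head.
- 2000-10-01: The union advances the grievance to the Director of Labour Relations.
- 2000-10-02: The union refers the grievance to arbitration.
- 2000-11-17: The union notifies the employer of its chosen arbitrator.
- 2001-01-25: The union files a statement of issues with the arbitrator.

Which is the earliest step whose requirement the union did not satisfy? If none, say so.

Step 3

(1) due by 2000-07-10 + 76 days = 2000-09-24; done 2000-08-14 — timely.
(2) permitted from 2000-08-14 + 21 days = 2000-09-04 onward; 2000-09-07 is on or after that date.
(3) due by 2000-09-07 + 22 days = 2000-09-29; not done until 2000-10-01, 2 days after the deadline.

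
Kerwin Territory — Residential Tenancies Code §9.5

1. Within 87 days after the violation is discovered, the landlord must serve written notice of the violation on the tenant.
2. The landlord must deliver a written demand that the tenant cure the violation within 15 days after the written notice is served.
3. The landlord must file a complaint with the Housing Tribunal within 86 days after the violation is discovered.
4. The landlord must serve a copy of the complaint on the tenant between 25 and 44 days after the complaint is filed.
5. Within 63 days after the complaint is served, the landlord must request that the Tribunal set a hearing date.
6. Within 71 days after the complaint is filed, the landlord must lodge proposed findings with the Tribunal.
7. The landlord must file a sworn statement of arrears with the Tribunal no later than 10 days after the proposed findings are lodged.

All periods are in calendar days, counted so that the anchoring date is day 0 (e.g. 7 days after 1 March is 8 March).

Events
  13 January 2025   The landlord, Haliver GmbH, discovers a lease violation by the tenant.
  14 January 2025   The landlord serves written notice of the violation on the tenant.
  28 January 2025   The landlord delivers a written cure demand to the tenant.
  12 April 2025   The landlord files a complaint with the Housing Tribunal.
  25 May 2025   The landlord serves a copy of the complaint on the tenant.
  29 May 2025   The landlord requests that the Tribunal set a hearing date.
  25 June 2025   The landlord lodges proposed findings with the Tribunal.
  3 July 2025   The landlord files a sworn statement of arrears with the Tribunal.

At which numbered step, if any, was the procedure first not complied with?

Step 3

(1) due by 13 January 2025 + 87 days = 10 April 2025; completed 14 January 2025, before the deadline.
(2) due by 14 January 2025 + 15 days = 29 January 2025; completed 28 January 2025, before the deadline.
(3) due by 13 January 2025 + 86 days = 9 April 2025; 12 April 2025 misses that deadline by 3 days.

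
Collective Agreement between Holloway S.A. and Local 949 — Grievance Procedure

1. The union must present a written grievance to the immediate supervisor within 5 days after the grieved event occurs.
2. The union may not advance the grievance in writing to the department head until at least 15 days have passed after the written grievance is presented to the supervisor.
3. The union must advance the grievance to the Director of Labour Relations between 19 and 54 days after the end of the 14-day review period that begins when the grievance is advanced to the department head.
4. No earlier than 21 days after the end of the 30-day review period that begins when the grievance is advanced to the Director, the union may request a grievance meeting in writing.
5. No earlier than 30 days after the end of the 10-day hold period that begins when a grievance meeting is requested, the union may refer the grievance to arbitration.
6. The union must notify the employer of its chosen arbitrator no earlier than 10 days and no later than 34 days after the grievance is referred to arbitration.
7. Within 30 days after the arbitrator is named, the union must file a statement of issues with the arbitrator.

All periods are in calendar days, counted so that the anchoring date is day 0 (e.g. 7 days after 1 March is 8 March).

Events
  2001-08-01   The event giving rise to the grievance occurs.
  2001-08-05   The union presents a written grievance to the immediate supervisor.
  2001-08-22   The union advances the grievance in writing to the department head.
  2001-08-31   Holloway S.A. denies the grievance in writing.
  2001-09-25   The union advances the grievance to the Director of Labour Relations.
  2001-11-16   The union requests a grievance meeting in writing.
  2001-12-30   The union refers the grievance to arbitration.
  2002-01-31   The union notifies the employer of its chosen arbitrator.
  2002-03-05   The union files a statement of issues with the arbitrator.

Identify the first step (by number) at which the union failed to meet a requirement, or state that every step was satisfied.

Step 7

Step 1: 5 days after 2001-08-01 (when the grieved event occurs) is 2001-08-06; 2001-08-05 is within that limit.
Step 2: the earliest permitted date is 15 days after 2001-08-05 (when the written grievance is presented to the supervisor), i.e. 2001-08-20; done 2001-08-22, after the minimum wait.
Step 3: the window is 19–54 days after 2001-09-05 (end of the 14-day review period, which began when the grievance is advanced to the department head on 2001-08-22), so 2001-09-24 through 2001-10-29; 2001-09-25 falls inside that range.
Step 4: the earliest permitted date is 21 days after 2001-10-25 (end of the 30-day review period, which began when the grievance is advanced to the Director on 2001-09-25), i.e. 2001-11-15; done 2001-11-16, after the minimum wait.
Step 5: the earliest permitted date is 30 days after 2001-11-26 (end of the 10-day hold period, which began when a grievance meeting is requested on 2001-11-16), i.e. 2001-12-26; done 2001-12-30 — permitted.
Step 6: the window is 10–34 days after 2001-12-30 (when the grievance is referred to arbitration), so 2002-01-09 through 2002-02-02; done 2002-01-31 — within the window.
Step 7: 30 days after 2002-01-31 (when the arbitrator is named) is 2002-03-02; not done until 2002-03-05, 3 days after the deadline.
No need to go further; step 7 was not satisfied.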